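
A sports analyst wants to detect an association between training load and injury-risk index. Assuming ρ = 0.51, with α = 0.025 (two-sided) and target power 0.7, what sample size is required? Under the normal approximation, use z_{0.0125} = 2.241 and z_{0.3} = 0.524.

Fisher's z: C = ½·ln((1+r)/(1−r)) = ½·ln(3.0816) = 0.5627.
n = ((z_{α/2} + z_β)/C)² + 3.
(2.241 + 0.524) / 0.5627 = 2.765 / 0.5627 = 4.914.
n = 4.914² + 3 = 24.15 + 3 = 27.1.
Round up.

n = 28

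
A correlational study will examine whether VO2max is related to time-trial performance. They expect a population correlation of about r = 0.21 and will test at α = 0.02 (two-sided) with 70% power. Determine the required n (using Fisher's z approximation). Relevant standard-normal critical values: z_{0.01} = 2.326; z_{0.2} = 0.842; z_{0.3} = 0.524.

n = 182

Fisher's z: C = ½·ln((1+r)/(1−r)) = ½·ln(1.5316) = 0.2132.
n = ((z_{α/2} + z_β)/C)² + 3.
(2.326 + 0.524) / 0.2132 = 2.850 / 0.2132 = 13.368.
n = 13.368² + 3 = 178.70 + 3 = 181.7.
Round up.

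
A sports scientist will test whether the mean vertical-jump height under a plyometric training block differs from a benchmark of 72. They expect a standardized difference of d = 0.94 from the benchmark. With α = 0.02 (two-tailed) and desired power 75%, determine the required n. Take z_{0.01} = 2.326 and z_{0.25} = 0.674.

n = 11

For a one-sample test: n = ((z_{α/2} + z_β) / d)².
z_{α/2} + z_β = 2.326 + 0.674 = 3.000.
n = (3.000 / 0.94)² = 3.191² = 10.19.
Round up.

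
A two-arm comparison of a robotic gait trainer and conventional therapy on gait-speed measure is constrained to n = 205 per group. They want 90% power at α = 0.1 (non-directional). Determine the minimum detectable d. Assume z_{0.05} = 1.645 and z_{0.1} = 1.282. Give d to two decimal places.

d_min ≈ 0.29

For two independent groups of n = 205 each: d_min = (z_{α/2} + z_β)·√(2/n).
z-sum = 1.645 + 1.282 = 2.927.
d_min = 2.927 × √(2/205) = 2.927 × 0.0988 = 0.289.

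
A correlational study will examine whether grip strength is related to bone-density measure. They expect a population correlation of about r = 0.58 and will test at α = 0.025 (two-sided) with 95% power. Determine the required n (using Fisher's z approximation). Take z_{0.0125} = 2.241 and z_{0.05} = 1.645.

Fisher's z: C = ½·ln((1+r)/(1−r)) = ½·ln(3.7619) = 0.6625.
n = ((z_{α/2} + z_β)/C)² + 3.
(2.241 + 1.645) / 0.6625 = 3.886 / 0.6625 = 5.866.
n = 5.866² + 3 = 34.41 + 3 = 37.4.
Round up.

n = 38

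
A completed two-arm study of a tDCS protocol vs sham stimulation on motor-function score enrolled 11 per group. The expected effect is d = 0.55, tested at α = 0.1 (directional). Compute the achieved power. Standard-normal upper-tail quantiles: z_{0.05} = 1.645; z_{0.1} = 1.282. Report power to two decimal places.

power ≈ 0.50

For two equal groups, power = Φ(d·√(n/2) − z_{α}).
d·√(n/2) = 0.55 × √(11/2) = 0.55 × 2.345 = 1.290.
z_β = 1.290 − 1.282 = 0.008.
Power = Φ(0.008) = 0.503.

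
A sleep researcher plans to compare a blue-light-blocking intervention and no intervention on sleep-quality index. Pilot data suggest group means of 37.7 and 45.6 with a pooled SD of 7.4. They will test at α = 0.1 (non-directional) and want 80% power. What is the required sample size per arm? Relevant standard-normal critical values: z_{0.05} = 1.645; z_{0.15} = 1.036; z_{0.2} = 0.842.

Cohen's d = |M₁ − M₂| / SD_pooled = |37.7 − 45.6| / 7.4 = 7.9 / 7.4 = 1.068.
For two independent groups with equal n: n = 2·((z_{α/2} + z_β) / d)².
z_{α/2} + z_β = 1.645 + 0.842 = 2.487.
n = 2 × (2.487 / 1.068)² = 2 × 2.329² = 2 × 5.42 = 10.8.
Round up to the next whole participant.

n = 11 per group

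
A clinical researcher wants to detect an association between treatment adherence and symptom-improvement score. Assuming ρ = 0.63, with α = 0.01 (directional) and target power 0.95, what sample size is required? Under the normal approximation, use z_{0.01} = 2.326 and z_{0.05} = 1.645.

n = 32

Fisher's z: C = ½·ln((1+r)/(1−r)) = ½·ln(4.4054) = 0.7414.
n = ((z_{α} + z_β)/C)² + 3.
(2.326 + 1.645) / 0.7414 = 3.971 / 0.7414 = 5.356.
n = 5.356² + 3 = 28.69 + 3 = 31.7.
Round up.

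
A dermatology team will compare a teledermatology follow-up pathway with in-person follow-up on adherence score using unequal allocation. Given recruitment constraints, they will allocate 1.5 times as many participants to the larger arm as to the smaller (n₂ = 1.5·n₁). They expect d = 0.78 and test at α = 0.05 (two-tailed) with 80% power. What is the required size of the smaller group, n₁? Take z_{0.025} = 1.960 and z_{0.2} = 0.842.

With allocation ratio k = n₂/n₁ = 1.5, Var(x̄₁−x̄₂) = σ²(1/n₁ + 1/(k·n₁)) = σ²·(k+1)/(k·n₁).
So n₁ = (1 + 1/k)·((z_{α/2} + z_β)/d)² = 1.667 × (2.802/0.78)².
n₁ = 1.667 × 12.90 = 21.5.
Round up: n₁ = 22, giving n₂ = 1.5 × 22 = 33.

n₁ = 22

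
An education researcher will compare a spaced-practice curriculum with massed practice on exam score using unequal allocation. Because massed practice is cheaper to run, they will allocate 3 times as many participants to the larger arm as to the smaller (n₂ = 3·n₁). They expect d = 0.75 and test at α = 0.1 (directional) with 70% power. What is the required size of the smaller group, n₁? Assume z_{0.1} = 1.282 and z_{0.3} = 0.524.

With allocation ratio k = n₂/n₁ = 3, Var(x̄₁−x̄₂) = σ²(1/n₁ + 1/(k·n₁)) = σ²·(k+1)/(k·n₁).
So n₁ = (1 + 1/k)·((z_{α} + z_β)/d)² = 1.333 × (1.806/0.75)².
n₁ = 1.333 × 5.80 = 7.7.
Round up: n₁ = 8, giving n₂ = 3 × 8 = 24.

n₁ = 8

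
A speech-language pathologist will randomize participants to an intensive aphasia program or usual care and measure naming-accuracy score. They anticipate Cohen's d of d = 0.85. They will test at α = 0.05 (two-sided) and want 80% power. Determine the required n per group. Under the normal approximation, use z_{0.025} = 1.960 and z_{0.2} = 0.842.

For two independent groups with equal n: n = 2·((z_{α/2} + z_β) / d)².
z_{α/2} + z_β = 1.960 + 0.842 = 2.802.
n = 2 × (2.802 / 0.85)² = 2 × 3.296² = 2 × 10.87 = 21.7.
Round up to the next whole participant.

n = 22 per group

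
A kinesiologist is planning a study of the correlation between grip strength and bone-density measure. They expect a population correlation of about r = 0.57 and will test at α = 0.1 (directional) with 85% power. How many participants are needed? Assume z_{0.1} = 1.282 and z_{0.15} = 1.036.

Fisher's z: C = ½·ln((1+r)/(1−r)) = ½·ln(3.6512) = 0.6475.
n = ((z_{α} + z_β)/C)² + 3.
(1.282 + 1.036) / 0.6475 = 2.318 / 0.6475 = 3.580.
n = 3.580² + 3 = 12.82 + 3 = 15.8.
Round up.

n = 16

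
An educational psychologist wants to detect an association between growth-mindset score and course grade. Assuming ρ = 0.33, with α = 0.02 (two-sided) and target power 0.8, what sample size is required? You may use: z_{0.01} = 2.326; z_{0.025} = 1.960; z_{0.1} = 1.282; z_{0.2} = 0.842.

n = 89

Fisher's z: C = ½·ln((1+r)/(1−r)) = ½·ln(1.9851) = 0.3428.
n = ((z_{α/2} + z_β)/C)² + 3.
(2.326 + 0.842) / 0.3428 = 3.168 / 0.3428 = 9.242.
n = 9.242² + 3 = 85.41 + 3 = 88.4.
Round up.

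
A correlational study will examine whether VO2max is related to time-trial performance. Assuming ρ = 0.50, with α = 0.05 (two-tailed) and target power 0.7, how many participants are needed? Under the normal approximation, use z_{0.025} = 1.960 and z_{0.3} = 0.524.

Fisher's z: C = ½·ln((1+r)/(1−r)) = ½·ln(3.0000) = 0.5493.
n = ((z_{α/2} + z_β)/C)² + 3.
(1.960 + 0.524) / 0.5493 = 2.484 / 0.5493 = 4.522.
n = 4.522² + 3 = 20.45 + 3 = 23.4.
Round up.

n = 24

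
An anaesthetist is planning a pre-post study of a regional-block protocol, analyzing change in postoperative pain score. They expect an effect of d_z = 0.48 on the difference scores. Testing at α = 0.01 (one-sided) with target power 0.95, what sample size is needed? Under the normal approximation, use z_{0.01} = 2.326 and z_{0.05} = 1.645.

n = 69 pairs

For a paired (one-sample on differences) test: n = ((z_{α} + z_β) / d)².
z_{α} + z_β = 2.326 + 1.645 = 3.971.
n = (3.971 / 0.48)² = 8.273² = 68.44.
Round up.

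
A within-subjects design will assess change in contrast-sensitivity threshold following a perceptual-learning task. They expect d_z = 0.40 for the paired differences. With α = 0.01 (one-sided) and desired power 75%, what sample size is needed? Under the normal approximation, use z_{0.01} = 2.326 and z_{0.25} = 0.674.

n = 57 pairs

For a paired (one-sample on differences) test: n = ((z_{α} + z_β) / d)².
z_{α} + z_β = 2.326 + 0.674 = 3.000.
n = (3.000 / 0.40)² = 7.500² = 56.25.
Round up.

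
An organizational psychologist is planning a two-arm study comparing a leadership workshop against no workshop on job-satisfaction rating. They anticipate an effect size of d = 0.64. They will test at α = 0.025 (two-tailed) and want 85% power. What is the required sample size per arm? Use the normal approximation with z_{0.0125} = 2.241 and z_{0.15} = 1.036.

For two independent groups with equal n: n = 2·((z_{α/2} + z_β) / d)².
z_{α/2} + z_β = 2.241 + 1.036 = 3.277.
n = 2 × (3.277 / 0.64)² = 2 × 5.120² = 2 × 26.22 = 52.4.
Round up to the next whole participant.

n = 53 per group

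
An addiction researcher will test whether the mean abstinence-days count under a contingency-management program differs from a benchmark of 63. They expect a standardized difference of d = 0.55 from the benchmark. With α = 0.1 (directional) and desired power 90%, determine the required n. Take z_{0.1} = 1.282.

n = 22

For a one-sample test: n = ((z_{α} + z_β) / d)².
z_{α} + z_β = 1.282 + 1.282 = 2.564.
n = (2.564 / 0.55)² = 4.662² = 21.73.
Round up.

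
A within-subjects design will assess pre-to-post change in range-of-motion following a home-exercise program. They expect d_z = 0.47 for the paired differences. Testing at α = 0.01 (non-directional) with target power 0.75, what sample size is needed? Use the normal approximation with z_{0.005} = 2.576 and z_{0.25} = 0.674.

n = 48 pairs

For a paired (one-sample on differences) test: n = ((z_{α/2} + z_β) / d)².
z_{α/2} + z_β = 2.576 + 0.674 = 3.250.
n = (3.250 / 0.47)² = 6.915² = 47.82.
Round up.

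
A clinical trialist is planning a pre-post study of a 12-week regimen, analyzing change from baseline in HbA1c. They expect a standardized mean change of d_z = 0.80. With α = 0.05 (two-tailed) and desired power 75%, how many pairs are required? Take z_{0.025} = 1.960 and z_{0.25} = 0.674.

For a paired (one-sample on differences) test: n = ((z_{α/2} + z_β) / d)².
z_{α/2} + z_β = 1.960 + 0.674 = 2.634.
n = (2.634 / 0.80)² = 3.292² = 10.84.
Round up.

n = 11 pairs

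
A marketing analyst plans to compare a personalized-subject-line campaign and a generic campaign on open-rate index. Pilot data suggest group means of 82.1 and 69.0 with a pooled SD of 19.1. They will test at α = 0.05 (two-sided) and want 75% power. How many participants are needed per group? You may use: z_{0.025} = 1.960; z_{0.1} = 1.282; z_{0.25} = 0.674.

Cohen's d = |M₁ − M₂| / SD_pooled = |82.1 − 69.0| / 19.1 = 13.1 / 19.1 = 0.686.
For two independent groups with equal n: n = 2·((z_{α/2} + z_β) / d)².
z_{α/2} + z_β = 1.960 + 0.674 = 2.634.
n = 2 × (2.634 / 0.686)² = 2 × 3.840² = 2 × 14.74 = 29.5.
Round up to the next whole participant.

n = 30 per group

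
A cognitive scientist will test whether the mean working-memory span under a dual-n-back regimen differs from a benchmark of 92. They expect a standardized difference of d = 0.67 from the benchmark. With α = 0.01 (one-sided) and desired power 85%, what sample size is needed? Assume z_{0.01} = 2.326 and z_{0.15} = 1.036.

n = 26

For a one-sample test: n = ((z_{α} + z_β) / d)².
z_{α} + z_β = 2.326 + 1.036 = 3.362.
n = (3.362 / 0.67)² = 5.018² = 25.18.
Round up.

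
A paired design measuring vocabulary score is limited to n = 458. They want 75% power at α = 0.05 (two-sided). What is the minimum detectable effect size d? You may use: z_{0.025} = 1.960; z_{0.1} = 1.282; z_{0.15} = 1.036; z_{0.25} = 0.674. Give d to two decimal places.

For a single sample (or paired design) of n = 458: d_min = (z_{α/2} + z_β)/√n.
z-sum = 1.960 + 0.674 = 2.634.
d_min = 2.634 / √458 = 2.634 / 21.401 = 0.123.

d_min ≈ 0.12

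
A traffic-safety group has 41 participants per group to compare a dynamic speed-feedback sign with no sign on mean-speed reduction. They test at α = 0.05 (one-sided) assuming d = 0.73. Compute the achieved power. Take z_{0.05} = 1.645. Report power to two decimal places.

For two equal groups, power = Φ(d·√(n/2) − z_{α}).
d·√(n/2) = 0.73 × √(41/2) = 0.73 × 4.528 = 3.305.
z_β = 3.305 − 1.645 = 1.660.
Power = Φ(1.660) = 0.952.

power ≈ 0.95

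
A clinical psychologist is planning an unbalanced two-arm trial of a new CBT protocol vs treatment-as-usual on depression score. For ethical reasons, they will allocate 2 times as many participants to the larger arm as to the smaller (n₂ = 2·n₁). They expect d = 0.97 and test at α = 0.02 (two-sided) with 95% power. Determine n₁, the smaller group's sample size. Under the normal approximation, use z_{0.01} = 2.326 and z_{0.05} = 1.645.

With allocation ratio k = n₂/n₁ = 2, Var(x̄₁−x̄₂) = σ²(1/n₁ + 1/(k·n₁)) = σ²·(k+1)/(k·n₁).
So n₁ = (1 + 1/k)·((z_{α/2} + z_β)/d)² = 1.500 × (3.971/0.97)².
n₁ = 1.500 × 16.76 = 25.1.
Round up: n₁ = 26, giving n₂ = 2 × 26 = 52.

n₁ = 26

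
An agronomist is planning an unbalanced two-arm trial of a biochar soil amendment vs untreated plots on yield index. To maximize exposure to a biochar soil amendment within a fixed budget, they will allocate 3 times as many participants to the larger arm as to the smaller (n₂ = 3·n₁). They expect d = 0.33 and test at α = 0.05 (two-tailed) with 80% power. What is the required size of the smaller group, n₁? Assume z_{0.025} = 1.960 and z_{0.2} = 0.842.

n₁ = 97

With allocation ratio k = n₂/n₁ = 3, Var(x̄₁−x̄₂) = σ²(1/n₁ + 1/(k·n₁)) = σ²·(k+1)/(k·n₁).
So n₁ = (1 + 1/k)·((z_{α/2} + z_β)/d)² = 1.333 × (2.802/0.33)².
n₁ = 1.333 × 72.10 = 96.1.
Round up: n₁ = 97, giving n₂ = 3 × 97 = 291.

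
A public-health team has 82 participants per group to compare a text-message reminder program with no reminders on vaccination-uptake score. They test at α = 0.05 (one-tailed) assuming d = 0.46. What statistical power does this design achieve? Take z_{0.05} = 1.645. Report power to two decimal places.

power ≈ 0.90

For two equal groups, power = Φ(d·√(n/2) − z_{α}).
d·√(n/2) = 0.46 × √(82/2) = 0.46 × 6.403 = 2.945.
z_β = 2.945 − 1.645 = 1.300.
Power = Φ(1.300) = 0.903.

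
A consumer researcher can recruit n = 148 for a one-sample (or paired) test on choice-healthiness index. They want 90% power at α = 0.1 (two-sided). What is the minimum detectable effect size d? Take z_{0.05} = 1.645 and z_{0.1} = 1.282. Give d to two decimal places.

d_min ≈ 0.24

For a single sample (or paired design) of n = 148: d_min = (z_{α/2} + z_β)/√n.
z-sum = 1.645 + 1.282 = 2.927.
d_min = 2.927 / √148 = 2.927 / 12.166 = 0.241.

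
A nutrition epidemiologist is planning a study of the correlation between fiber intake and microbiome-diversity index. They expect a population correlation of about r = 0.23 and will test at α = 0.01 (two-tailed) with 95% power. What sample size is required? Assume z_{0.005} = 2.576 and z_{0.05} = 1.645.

n = 328

Fisher's z: C = ½·ln((1+r)/(1−r)) = ½·ln(1.5974) = 0.2342.
n = ((z_{α/2} + z_β)/C)² + 3.
(2.576 + 1.645) / 0.2342 = 4.221 / 0.2342 = 18.023.
n = 18.023² + 3 = 324.83 + 3 = 327.8.
Round up.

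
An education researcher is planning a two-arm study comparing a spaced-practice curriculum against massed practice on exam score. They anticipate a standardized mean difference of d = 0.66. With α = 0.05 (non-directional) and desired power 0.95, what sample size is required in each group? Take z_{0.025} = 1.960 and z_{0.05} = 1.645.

n = 60 per group

For two independent groups with equal n: n = 2·((z_{α/2} + z_β) / d)².
z_{α/2} + z_β = 1.960 + 1.645 = 3.605.
n = 2 × (3.605 / 0.66)² = 2 × 5.462² = 2 × 29.83 = 59.7.
Round up to the next whole participant.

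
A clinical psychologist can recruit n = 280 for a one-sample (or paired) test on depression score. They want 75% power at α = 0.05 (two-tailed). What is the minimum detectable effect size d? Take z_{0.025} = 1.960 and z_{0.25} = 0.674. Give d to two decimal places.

For a single sample (or paired design) of n = 280: d_min = (z_{α/2} + z_β)/√n.
z-sum = 1.960 + 0.674 = 2.634.
d_min = 2.634 / √280 = 2.634 / 16.733 = 0.157.

d_min ≈ 0.16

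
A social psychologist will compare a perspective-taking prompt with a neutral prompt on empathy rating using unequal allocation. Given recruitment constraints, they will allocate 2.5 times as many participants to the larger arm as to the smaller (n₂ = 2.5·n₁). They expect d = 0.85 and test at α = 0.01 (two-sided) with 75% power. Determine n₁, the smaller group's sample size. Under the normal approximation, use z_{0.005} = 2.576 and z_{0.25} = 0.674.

n₁ = 21

With allocation ratio k = n₂/n₁ = 2.5, Var(x̄₁−x̄₂) = σ²(1/n₁ + 1/(k·n₁)) = σ²·(k+1)/(k·n₁).
So n₁ = (1 + 1/k)·((z_{α/2} + z_β)/d)² = 1.400 × (3.250/0.85)².
n₁ = 1.400 × 14.62 = 20.5.
Round up: n₁ = 21, giving n₂ = ⌈2.5 × 21⌉ = ⌈52.5⌉ = 53.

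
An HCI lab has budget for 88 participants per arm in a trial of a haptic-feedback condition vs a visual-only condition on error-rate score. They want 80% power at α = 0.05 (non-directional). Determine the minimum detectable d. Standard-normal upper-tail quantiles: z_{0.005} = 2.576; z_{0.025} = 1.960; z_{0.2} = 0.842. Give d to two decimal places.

d_min ≈ 0.42

For two independent groups of n = 88 each: d_min = (z_{α/2} + z_β)·√(2/n).
z-sum = 1.960 + 0.842 = 2.802.
d_min = 2.802 × √(2/88) = 2.802 × 0.1508 = 0.422.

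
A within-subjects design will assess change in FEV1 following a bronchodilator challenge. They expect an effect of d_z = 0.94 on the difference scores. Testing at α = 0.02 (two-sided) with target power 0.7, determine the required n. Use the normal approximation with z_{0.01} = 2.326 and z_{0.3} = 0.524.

n = 10 pairs

For a paired (one-sample on differences) test: n = ((z_{α/2} + z_β) / d)².
z_{α/2} + z_β = 2.326 + 0.524 = 2.850.
n = (2.850 / 0.94)² = 3.032² = 9.19.
Round up.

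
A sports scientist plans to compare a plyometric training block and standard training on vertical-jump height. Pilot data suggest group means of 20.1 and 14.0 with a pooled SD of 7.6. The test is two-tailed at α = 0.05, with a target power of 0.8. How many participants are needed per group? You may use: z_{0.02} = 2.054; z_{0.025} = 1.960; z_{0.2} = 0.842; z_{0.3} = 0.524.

Cohen's d = |M₁ − M₂| / SD_pooled = |20.1 − 14.0| / 7.6 = 6.1 / 7.6 = 0.803.
For two independent groups with equal n: n = 2·((z_{α/2} + z_β) / d)².
z_{α/2} + z_β = 1.960 + 0.842 = 2.802.
n = 2 × (2.802 / 0.803)² = 2 × 3.489² = 2 × 12.18 = 24.4.
Round up to the next whole participant.

n = 25 per group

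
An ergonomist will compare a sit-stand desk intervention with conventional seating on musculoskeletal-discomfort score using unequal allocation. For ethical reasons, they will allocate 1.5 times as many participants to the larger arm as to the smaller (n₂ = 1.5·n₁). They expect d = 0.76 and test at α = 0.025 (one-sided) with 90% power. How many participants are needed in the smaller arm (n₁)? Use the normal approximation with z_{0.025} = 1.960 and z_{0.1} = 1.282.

With allocation ratio k = n₂/n₁ = 1.5, Var(x̄₁−x̄₂) = σ²(1/n₁ + 1/(k·n₁)) = σ²·(k+1)/(k·n₁).
So n₁ = (1 + 1/k)·((z_{α} + z_β)/d)² = 1.667 × (3.242/0.76)².
n₁ = 1.667 × 18.20 = 30.3.
Round up: n₁ = 31, giving n₂ = ⌈1.5 × 31⌉ = ⌈46.5⌉ = 47.

n₁ = 31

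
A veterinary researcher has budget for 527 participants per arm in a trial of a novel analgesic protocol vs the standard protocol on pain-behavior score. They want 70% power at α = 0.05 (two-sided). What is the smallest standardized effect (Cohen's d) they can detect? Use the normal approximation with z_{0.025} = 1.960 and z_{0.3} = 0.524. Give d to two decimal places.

d_min ≈ 0.15

For two independent groups of n = 527 each: d_min = (z_{α/2} + z_β)·√(2/n).
z-sum = 1.960 + 0.524 = 2.484.
d_min = 2.484 × √(2/527) = 2.484 × 0.0616 = 0.153.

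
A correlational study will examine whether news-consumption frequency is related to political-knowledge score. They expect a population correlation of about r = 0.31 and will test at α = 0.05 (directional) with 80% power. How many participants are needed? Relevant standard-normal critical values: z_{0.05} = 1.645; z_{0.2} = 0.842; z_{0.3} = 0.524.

Fisher's z: C = ½·ln((1+r)/(1−r)) = ½·ln(1.8986) = 0.3205.
n = ((z_{α} + z_β)/C)² + 3.
(1.645 + 0.842) / 0.3205 = 2.487 / 0.3205 = 7.760.
n = 7.760² + 3 = 60.21 + 3 = 63.2.
Round up.

n = 64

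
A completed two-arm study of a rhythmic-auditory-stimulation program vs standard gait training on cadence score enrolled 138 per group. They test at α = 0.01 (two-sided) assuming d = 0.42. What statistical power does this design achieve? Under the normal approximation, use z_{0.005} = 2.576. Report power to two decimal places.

power ≈ 0.82

For two equal groups, power = Φ(d·√(n/2) − z_{α/2}).
d·√(n/2) = 0.42 × √(138/2) = 0.42 × 8.307 = 3.489.
z_β = 3.489 − 2.576 = 0.913.
Power = Φ(0.913) = 0.819.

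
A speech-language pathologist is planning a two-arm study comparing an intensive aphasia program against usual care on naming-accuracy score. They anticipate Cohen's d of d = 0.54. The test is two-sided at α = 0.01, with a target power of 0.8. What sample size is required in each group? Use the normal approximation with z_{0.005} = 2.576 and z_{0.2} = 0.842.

n = 81 per group

For two independent groups with equal n: n = 2·((z_{α/2} + z_β) / d)².
z_{α/2} + z_β = 2.576 + 0.842 = 3.418.
n = 2 × (3.418 / 0.54)² = 2 × 6.330² = 2 × 40.06 = 80.1.
Round up to the next whole participant.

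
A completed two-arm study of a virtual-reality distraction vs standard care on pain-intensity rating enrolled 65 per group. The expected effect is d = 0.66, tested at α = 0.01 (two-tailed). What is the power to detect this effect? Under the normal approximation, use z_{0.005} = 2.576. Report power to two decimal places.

power ≈ 0.88

For two equal groups, power = Φ(d·√(n/2) − z_{α/2}).
d·√(n/2) = 0.66 × √(65/2) = 0.66 × 5.701 = 3.763.
z_β = 3.763 − 2.576 = 1.187.
Power = Φ(1.187) = 0.882.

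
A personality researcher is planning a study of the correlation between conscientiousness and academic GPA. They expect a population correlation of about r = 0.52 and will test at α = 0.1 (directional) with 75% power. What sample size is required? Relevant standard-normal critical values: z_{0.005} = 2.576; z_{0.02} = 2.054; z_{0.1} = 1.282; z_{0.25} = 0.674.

Fisher's z: C = ½·ln((1+r)/(1−r)) = ½·ln(3.1667) = 0.5763.
n = ((z_{α} + z_β)/C)² + 3.
(1.282 + 0.674) / 0.5763 = 1.956 / 0.5763 = 3.394.
n = 3.394² + 3 = 11.52 + 3 = 14.5.
Round up.

n = 15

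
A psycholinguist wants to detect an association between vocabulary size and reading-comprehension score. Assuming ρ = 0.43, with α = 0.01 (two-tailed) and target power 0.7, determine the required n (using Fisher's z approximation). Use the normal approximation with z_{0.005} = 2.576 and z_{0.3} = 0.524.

n = 49

Fisher's z: C = ½·ln((1+r)/(1−r)) = ½·ln(2.5088) = 0.4599.
n = ((z_{α/2} + z_β)/C)² + 3.
(2.576 + 0.524) / 0.4599 = 3.100 / 0.4599 = 6.741.
n = 6.741² + 3 = 45.44 + 3 = 48.4.
Round up.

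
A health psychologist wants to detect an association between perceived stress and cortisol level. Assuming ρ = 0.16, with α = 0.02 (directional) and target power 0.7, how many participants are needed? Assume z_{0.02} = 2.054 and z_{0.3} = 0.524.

n = 259

Fisher's z: C = ½·ln((1+r)/(1−r)) = ½·ln(1.3810) = 0.1614.
n = ((z_{α} + z_β)/C)² + 3.
(2.054 + 0.524) / 0.1614 = 2.578 / 0.1614 = 15.973.
n = 15.973² + 3 = 255.13 + 3 = 258.1.
Round up.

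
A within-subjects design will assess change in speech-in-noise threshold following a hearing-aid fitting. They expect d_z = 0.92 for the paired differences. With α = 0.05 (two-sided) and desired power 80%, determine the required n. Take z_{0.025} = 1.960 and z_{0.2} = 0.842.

n = 10 pairs

For a paired (one-sample on differences) test: n = ((z_{α/2} + z_β) / d)².
z_{α/2} + z_β = 1.960 + 0.842 = 2.802.
n = (2.802 / 0.92)² = 3.046² = 9.28.
Round up.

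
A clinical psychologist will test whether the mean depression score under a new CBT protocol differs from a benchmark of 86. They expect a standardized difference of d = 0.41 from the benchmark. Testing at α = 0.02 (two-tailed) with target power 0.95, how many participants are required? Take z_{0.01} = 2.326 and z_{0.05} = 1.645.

n = 94

For a one-sample test: n = ((z_{α/2} + z_β) / d)².
z_{α/2} + z_β = 2.326 + 1.645 = 3.971.
n = (3.971 / 0.41)² = 9.685² = 93.81.
Round up.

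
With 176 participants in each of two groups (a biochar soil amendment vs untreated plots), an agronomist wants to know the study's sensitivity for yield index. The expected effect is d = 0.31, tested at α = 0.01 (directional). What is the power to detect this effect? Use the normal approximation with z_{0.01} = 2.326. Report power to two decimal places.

For two equal groups, power = Φ(d·√(n/2) − z_{α}).
d·√(n/2) = 0.31 × √(176/2) = 0.31 × 9.381 = 2.908.
z_β = 2.908 − 2.326 = 0.582.
Power = Φ(0.582) = 0.720.

power ≈ 0.72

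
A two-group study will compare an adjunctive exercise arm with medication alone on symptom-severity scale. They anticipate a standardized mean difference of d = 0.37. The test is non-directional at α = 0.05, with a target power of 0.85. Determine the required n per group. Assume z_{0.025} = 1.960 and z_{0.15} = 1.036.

For two independent groups with equal n: n = 2·((z_{α/2} + z_β) / d)².
z_{α/2} + z_β = 1.960 + 1.036 = 2.996.
n = 2 × (2.996 / 0.37)² = 2 × 8.097² = 2 × 65.57 = 131.1.
Round up to the next whole participant.

n = 132 per group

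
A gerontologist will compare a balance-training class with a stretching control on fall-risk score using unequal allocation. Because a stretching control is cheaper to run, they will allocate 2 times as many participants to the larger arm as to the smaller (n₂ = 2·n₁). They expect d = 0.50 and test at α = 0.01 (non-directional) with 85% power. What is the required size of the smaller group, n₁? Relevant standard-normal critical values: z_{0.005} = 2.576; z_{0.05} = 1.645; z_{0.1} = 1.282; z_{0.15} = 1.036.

With allocation ratio k = n₂/n₁ = 2, Var(x̄₁−x̄₂) = σ²(1/n₁ + 1/(k·n₁)) = σ²·(k+1)/(k·n₁).
So n₁ = (1 + 1/k)·((z_{α/2} + z_β)/d)² = 1.500 × (3.612/0.50)².
n₁ = 1.500 × 52.19 = 78.3.
Round up: n₁ = 79, giving n₂ = 2 × 79 = 158.

n₁ = 79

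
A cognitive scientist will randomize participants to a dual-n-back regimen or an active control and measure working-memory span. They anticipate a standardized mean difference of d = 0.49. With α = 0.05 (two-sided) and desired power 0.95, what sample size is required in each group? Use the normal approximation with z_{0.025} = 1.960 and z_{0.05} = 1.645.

For two independent groups with equal n: n = 2·((z_{α/2} + z_β) / d)².
z_{α/2} + z_β = 1.960 + 1.645 = 3.605.
n = 2 × (3.605 / 0.49)² = 2 × 7.357² = 2 × 54.13 = 108.3.
Round up to the next whole participant.

n = 109 per group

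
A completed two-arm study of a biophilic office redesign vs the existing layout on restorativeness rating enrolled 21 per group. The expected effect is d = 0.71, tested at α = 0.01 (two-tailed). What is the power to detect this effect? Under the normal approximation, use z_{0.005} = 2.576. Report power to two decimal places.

power ≈ 0.39

For two equal groups, power = Φ(d·√(n/2) − z_{α/2}).
d·√(n/2) = 0.71 × √(21/2) = 0.71 × 3.240 = 2.301.
z_β = 2.301 − 2.576 = -0.275.
Power = Φ(-0.275) = 0.392.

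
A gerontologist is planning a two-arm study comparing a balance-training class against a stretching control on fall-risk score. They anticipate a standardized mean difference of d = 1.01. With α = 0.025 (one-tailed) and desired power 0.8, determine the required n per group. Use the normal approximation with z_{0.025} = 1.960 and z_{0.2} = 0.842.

n = 16 per group

For two independent groups with equal n: n = 2·((z_{α} + z_β) / d)².
z_{α} + z_β = 1.960 + 0.842 = 2.802.
n = 2 × (2.802 / 1.01)² = 2 × 2.774² = 2 × 7.70 = 15.4.
Round up to the next whole participant.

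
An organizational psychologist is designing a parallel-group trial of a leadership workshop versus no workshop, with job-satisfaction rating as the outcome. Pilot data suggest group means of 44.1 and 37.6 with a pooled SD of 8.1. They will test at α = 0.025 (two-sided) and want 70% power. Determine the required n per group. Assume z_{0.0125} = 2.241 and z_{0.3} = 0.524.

n = 24 per group

Cohen's d = |M₁ − M₂| / SD_pooled = |44.1 − 37.6| / 8.1 = 6.5 / 8.1 = 0.802.
For two independent groups with equal n: n = 2·((z_{α/2} + z_β) / d)².
z_{α/2} + z_β = 2.241 + 0.524 = 2.765.
n = 2 × (2.765 / 0.802)² = 2 × 3.448² = 2 × 11.89 = 23.8.
Round up to the next whole participant.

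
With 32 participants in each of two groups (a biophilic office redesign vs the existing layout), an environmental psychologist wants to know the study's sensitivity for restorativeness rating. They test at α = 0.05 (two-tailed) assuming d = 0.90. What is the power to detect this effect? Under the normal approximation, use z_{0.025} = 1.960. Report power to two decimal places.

For two equal groups, power = Φ(d·√(n/2) − z_{α/2}).
d·√(n/2) = 0.90 × √(32/2) = 0.90 × 4.000 = 3.600.
z_β = 3.600 − 1.960 = 1.640.
Power = Φ(1.640) = 0.949.

power ≈ 0.95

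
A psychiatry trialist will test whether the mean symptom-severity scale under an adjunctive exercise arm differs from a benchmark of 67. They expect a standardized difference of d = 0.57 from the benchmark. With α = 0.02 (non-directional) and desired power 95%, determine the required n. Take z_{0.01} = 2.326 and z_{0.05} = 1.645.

n = 49

For a one-sample test: n = ((z_{α/2} + z_β) / d)².
z_{α/2} + z_β = 2.326 + 1.645 = 3.971.
n = (3.971 / 0.57)² = 6.967² = 48.53.
Round up.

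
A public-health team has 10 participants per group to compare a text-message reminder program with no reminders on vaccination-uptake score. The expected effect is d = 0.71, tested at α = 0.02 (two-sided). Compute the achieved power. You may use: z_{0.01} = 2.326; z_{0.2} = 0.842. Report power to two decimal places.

power ≈ 0.23

For two equal groups, power = Φ(d·√(n/2) − z_{α/2}).
d·√(n/2) = 0.71 × √(10/2) = 0.71 × 2.236 = 1.588.
z_β = 1.588 − 2.326 = -0.738.
Power = Φ(-0.738) = 0.230.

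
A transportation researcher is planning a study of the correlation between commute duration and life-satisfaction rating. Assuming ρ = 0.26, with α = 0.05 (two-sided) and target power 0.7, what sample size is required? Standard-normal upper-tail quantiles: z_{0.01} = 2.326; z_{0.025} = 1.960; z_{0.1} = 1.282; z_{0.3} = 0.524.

n = 91

Fisher's z: C = ½·ln((1+r)/(1−r)) = ½·ln(1.7027) = 0.2661.
n = ((z_{α/2} + z_β)/C)² + 3.
(1.960 + 0.524) / 0.2661 = 2.484 / 0.2661 = 9.335.
n = 9.335² + 3 = 87.14 + 3 = 90.1.
Round up.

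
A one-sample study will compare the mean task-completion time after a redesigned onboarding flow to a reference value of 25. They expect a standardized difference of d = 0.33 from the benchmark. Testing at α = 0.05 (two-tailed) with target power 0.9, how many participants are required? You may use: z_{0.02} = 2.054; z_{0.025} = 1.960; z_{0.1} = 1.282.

For a one-sample test: n = ((z_{α/2} + z_β) / d)².
z_{α/2} + z_β = 1.960 + 1.282 = 3.242.
n = (3.242 / 0.33)² = 9.824² = 96.52.
Round up.

n = 97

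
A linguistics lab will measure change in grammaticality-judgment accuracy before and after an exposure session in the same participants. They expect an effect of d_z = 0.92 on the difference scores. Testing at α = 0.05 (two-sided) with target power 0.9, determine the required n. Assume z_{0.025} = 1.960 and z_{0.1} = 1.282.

For a paired (one-sample on differences) test: n = ((z_{α/2} + z_β) / d)².
z_{α/2} + z_β = 1.960 + 1.282 = 3.242.
n = (3.242 / 0.92)² = 3.524² = 12.42.
Round up.

n = 13 pairs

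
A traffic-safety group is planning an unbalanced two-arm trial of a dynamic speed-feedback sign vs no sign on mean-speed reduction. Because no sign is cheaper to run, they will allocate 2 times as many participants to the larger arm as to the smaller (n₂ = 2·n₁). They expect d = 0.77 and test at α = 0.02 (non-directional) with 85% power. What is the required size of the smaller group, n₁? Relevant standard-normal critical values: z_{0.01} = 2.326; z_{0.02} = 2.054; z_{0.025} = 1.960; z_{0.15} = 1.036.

n₁ = 29

With allocation ratio k = n₂/n₁ = 2, Var(x̄₁−x̄₂) = σ²(1/n₁ + 1/(k·n₁)) = σ²·(k+1)/(k·n₁).
So n₁ = (1 + 1/k)·((z_{α/2} + z_β)/d)² = 1.500 × (3.362/0.77)².
n₁ = 1.500 × 19.06 = 28.6.
Round up: n₁ = 29, giving n₂ = 2 × 29 = 58.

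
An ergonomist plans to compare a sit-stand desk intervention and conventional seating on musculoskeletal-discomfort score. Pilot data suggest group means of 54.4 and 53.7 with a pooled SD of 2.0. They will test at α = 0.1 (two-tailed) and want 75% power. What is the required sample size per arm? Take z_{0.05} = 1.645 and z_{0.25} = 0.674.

Cohen's d = |M₁ − M₂| / SD_pooled = |54.4 − 53.7| / 2.0 = 0.7 / 2.0 = 0.350.
For two independent groups with equal n: n = 2·((z_{α/2} + z_β) / d)².
z_{α/2} + z_β = 1.645 + 0.674 = 2.319.
n = 2 × (2.319 / 0.350)² = 2 × 6.626² = 2 × 43.90 = 87.8.
Round up to the next whole participant.

n = 88 per group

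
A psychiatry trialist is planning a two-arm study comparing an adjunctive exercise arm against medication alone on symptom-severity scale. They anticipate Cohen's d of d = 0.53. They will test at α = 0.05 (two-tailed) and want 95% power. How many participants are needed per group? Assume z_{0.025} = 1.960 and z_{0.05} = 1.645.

n = 93 per group

For two independent groups with equal n: n = 2·((z_{α/2} + z_β) / d)².
z_{α/2} + z_β = 1.960 + 1.645 = 3.605.
n = 2 × (3.605 / 0.53)² = 2 × 6.802² = 2 × 46.27 = 92.5.
Round up to the next whole participant.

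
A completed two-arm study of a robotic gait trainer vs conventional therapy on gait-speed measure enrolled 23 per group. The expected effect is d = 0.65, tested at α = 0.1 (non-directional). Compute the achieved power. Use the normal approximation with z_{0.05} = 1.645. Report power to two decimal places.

power ≈ 0.71

For two equal groups, power = Φ(d·√(n/2) − z_{α/2}).
d·√(n/2) = 0.65 × √(23/2) = 0.65 × 3.391 = 2.204.
z_β = 2.204 − 1.645 = 0.559.
Power = Φ(0.559) = 0.712.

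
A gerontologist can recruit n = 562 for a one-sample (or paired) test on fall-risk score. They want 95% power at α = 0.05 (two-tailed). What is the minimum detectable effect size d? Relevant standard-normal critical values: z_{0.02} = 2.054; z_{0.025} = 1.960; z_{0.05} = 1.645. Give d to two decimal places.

d_min ≈ 0.15

For a single sample (or paired design) of n = 562: d_min = (z_{α/2} + z_β)/√n.
z-sum = 1.960 + 1.645 = 3.605.
d_min = 3.605 / √562 = 3.605 / 23.707 = 0.152.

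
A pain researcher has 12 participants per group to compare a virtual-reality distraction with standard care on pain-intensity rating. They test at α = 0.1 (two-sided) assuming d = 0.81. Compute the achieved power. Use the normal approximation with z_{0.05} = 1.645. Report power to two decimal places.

For two equal groups, power = Φ(d·√(n/2) − z_{α/2}).
d·√(n/2) = 0.81 × √(12/2) = 0.81 × 2.449 = 1.984.
z_β = 1.984 − 1.645 = 0.339.
Power = Φ(0.339) = 0.633.

power ≈ 0.63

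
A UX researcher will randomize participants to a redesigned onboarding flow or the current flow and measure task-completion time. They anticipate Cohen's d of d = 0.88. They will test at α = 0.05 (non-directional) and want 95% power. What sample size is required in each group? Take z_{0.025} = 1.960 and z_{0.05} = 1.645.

For two independent groups with equal n: n = 2·((z_{α/2} + z_β) / d)².
z_{α/2} + z_β = 1.960 + 1.645 = 3.605.
n = 2 × (3.605 / 0.88)² = 2 × 4.097² = 2 × 16.78 = 33.6.
Round up to the next whole participant.

n = 34 per group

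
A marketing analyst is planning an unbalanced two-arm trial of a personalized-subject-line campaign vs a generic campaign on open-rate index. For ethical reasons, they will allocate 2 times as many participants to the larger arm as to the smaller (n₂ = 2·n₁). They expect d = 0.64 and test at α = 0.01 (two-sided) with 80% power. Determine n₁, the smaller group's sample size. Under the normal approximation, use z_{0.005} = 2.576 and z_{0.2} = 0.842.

With allocation ratio k = n₂/n₁ = 2, Var(x̄₁−x̄₂) = σ²(1/n₁ + 1/(k·n₁)) = σ²·(k+1)/(k·n₁).
So n₁ = (1 + 1/k)·((z_{α/2} + z_β)/d)² = 1.500 × (3.418/0.64)².
n₁ = 1.500 × 28.52 = 42.8.
Round up: n₁ = 43, giving n₂ = 2 × 43 = 86.

n₁ = 43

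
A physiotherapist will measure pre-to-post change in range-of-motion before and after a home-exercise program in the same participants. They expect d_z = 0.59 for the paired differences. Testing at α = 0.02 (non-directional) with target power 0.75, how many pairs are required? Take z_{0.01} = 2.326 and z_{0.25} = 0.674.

n = 26 pairs

For a paired (one-sample on differences) test: n = ((z_{α/2} + z_β) / d)².
z_{α/2} + z_β = 2.326 + 0.674 = 3.000.
n = (3.000 / 0.59)² = 5.085² = 25.85.
Round up.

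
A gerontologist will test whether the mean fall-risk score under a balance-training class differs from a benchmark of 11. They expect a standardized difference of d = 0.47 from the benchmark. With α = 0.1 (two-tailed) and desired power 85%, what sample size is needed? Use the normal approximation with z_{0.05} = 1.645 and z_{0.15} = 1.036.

n = 33

For a one-sample test: n = ((z_{α/2} + z_β) / d)².
z_{α/2} + z_β = 1.645 + 1.036 = 2.681.
n = (2.681 / 0.47)² = 5.704² = 32.54.
Round up.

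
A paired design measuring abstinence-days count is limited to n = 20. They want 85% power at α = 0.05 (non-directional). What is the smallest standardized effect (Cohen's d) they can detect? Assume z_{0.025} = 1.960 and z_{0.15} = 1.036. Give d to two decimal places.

For a single sample (or paired design) of n = 20: d_min = (z_{α/2} + z_β)/√n.
z-sum = 1.960 + 1.036 = 2.996.
d_min = 2.996 / √20 = 2.996 / 4.472 = 0.670.

d_min ≈ 0.67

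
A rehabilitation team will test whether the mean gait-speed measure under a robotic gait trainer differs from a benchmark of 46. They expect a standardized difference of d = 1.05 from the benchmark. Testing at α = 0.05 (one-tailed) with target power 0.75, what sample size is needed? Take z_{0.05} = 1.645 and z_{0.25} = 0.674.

n = 5

For a one-sample test: n = ((z_{α} + z_β) / d)².
z_{α} + z_β = 1.645 + 0.674 = 2.319.
n = (2.319 / 1.05)² = 2.209² = 4.88.
Round up.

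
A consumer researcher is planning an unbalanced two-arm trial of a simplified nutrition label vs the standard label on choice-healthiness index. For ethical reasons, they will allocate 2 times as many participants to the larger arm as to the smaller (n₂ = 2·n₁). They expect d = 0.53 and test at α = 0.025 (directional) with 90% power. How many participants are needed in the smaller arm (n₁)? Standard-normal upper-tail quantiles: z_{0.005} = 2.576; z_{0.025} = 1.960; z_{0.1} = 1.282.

With allocation ratio k = n₂/n₁ = 2, Var(x̄₁−x̄₂) = σ²(1/n₁ + 1/(k·n₁)) = σ²·(k+1)/(k·n₁).
So n₁ = (1 + 1/k)·((z_{α} + z_β)/d)² = 1.500 × (3.242/0.53)².
n₁ = 1.500 × 37.42 = 56.1.
Round up: n₁ = 57, giving n₂ = 2 × 57 = 114.

n₁ = 57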